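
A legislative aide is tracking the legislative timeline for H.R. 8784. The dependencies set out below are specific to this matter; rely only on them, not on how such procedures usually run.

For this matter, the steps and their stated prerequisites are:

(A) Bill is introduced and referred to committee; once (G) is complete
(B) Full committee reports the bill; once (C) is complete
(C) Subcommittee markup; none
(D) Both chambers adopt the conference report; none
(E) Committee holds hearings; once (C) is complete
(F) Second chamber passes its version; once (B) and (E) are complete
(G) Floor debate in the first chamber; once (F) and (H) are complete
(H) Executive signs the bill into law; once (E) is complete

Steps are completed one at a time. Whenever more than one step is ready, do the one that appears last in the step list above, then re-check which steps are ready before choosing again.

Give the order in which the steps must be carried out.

(D) → (C) → (E) → (H) → (B) → (F) → (G) → (A)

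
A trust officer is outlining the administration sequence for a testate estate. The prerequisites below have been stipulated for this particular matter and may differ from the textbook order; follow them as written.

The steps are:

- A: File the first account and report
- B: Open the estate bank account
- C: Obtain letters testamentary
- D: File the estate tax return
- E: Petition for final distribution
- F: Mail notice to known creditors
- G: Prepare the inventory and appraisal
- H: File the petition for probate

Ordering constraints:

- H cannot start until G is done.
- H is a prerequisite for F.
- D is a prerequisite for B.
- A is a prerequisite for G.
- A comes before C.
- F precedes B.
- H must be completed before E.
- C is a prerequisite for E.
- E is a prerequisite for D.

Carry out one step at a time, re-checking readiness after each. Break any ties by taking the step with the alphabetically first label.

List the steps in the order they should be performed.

A is the only step with nothing outstanding, so it goes first.
Now C and G have their prerequisites met. C has the earlier label, so C next.
Next only G has its prerequisites met → G.
That leaves H as the only ready step → H.
Now E and F have their prerequisites met. E has the earlier label, so E next.
D now also ready, so the ready set is {D, F}; D has the earlier label → D.
F is the only step now ready → F.
That leaves B as the only ready step → B.

A C G H E D F B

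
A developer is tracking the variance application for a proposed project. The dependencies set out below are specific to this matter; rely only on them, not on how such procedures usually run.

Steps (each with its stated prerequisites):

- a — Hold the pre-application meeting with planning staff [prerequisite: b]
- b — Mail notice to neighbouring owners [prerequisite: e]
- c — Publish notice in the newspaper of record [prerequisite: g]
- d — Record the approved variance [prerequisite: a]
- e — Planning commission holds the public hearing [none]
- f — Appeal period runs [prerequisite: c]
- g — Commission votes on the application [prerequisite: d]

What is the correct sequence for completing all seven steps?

e, b, a, d, g, c, f

e is the only step with nothing outstanding, so it goes first.
b needed e, now all done → b.
a needed b, now all done → a.
d is the only step now ready → d.
g needed d, now all done → g.
c needed g, now all done → c.
Next only f has its prerequisites met → f.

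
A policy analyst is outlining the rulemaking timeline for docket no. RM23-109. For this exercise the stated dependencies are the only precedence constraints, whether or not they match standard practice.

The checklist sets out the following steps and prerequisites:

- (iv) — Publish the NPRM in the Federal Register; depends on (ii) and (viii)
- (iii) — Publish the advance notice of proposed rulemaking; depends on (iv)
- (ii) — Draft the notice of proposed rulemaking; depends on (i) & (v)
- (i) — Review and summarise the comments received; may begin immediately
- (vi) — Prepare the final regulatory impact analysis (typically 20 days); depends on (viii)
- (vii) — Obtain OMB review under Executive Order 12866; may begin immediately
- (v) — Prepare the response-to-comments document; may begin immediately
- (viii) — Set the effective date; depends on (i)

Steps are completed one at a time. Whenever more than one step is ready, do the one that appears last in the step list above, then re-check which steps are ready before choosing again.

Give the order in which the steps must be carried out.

(v), (vii) and (i) have no prerequisites; (v) is listed later, so (v) is first.
(vii) and (i) are both available; (vii) is listed later → (vii).
That leaves (i) as the only ready step → (i).
Ready: (viii) and (ii). (viii) is listed later → (viii).
(vi) now also ready, so the ready set is {(vi), (ii)}; (vi) is listed later → (vi).
(ii) is the only step now ready → (ii).
Next only (iv) has its prerequisites met → (iv).
(iii) is the only step now ready → (iii).

(v), (vii), (i), (viii), (vi), (ii), (iv), (iii)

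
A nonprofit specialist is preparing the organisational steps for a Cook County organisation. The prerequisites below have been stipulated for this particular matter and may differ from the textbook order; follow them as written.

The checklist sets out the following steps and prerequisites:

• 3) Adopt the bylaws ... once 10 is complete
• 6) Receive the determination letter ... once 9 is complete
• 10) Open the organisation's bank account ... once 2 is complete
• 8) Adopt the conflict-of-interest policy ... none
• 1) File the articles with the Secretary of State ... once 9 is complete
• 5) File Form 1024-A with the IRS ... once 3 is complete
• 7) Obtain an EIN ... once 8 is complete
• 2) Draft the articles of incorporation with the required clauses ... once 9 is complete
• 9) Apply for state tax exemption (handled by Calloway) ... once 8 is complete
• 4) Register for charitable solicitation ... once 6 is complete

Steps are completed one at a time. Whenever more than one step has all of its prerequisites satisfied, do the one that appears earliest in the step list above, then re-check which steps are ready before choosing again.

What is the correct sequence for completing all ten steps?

8 → 7 → 9 → 6 → 1 → 2 → 10 → 3 → 5 → 4

Only 8 has no prerequisites, so it is first.
Ready: 7 and 9. 7 is listed earlier → 7.
9 is the only step now ready → 9.
Ready: 6, 1 and 2. 6 is listed earlier → 6.
4 now also ready, so the ready set is {1, 2, 4}; 1 is listed earlier → 1.
Now 2 and 4 have their prerequisites met. 2 is listed earlier, so 2 next.
Now 10 and 4 have their prerequisites met. 10 is listed earlier, so 10 next.
3 now also ready, so the ready set is {3, 4}; 3 is listed earlier → 3.
5 now also ready, so the ready set is {5, 4}; 5 is listed earlier → 5.
4 is the only step now ready → 4.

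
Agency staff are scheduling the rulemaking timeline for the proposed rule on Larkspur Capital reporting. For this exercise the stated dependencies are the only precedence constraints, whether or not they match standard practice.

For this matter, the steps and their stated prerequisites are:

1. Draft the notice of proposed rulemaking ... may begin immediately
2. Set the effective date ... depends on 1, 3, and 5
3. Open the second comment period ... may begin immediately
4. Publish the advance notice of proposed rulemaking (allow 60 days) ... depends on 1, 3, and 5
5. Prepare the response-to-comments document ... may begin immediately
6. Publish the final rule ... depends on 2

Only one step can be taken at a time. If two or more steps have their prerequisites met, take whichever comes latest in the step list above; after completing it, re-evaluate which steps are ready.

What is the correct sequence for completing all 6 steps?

5, 3, 1, 4, 2, 6

5, 3 and 1 have no prerequisites; 5 is listed later, so 5 is first.
3 and 1 are both available; 3 is listed later → 3.
That leaves 1 as the only ready step → 1.
Now 4 and 2 have their prerequisites met. 4 is listed later, so 4 next.
2 is the only step now ready → 2.
Next only 6 has its prerequisites met → 6.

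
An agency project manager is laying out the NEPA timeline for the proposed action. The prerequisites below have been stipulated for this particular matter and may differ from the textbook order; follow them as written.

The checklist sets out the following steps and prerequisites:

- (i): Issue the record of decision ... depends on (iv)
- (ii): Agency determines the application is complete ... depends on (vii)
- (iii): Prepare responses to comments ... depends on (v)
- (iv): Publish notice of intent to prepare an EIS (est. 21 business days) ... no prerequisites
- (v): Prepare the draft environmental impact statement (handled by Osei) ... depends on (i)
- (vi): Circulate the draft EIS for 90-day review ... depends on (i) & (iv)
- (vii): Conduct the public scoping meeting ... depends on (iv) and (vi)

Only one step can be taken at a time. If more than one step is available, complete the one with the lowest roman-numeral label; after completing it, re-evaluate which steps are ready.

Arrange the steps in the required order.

(iv), (i), (v), (iii), (vi), (vii), (ii)

Only (iv) has no prerequisites, so it is first.
(i) needed (iv), now all done → (i).
Ready: (v) and (vi). (v) has the earlier label → (v).
(iii) now also ready, so the ready set is {(iii), (vi)}; (iii) has the earlier label → (iii).
(vi) needed (i) and (iv), now all done → (vi).
(vii) needed (iv) and (vi), now all done → (vii).
(ii) needed (vii), now all done → (ii).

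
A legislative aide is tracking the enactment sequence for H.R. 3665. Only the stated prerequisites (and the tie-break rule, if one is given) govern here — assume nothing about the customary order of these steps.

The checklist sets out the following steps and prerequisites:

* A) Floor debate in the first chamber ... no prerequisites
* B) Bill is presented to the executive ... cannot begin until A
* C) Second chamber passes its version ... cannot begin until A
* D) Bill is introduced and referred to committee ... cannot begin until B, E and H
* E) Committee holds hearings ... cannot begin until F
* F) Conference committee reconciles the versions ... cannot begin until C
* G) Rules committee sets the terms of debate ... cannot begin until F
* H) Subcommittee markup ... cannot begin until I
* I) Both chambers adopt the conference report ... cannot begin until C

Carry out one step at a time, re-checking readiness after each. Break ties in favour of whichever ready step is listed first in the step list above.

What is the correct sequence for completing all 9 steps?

A has no prerequisites → A first.
Now B and C have their prerequisites met. B is listed earlier, so B next.
C needed A, now all done → C.
Ready: F and I. F is listed earlier → F.
E and G now also ready, so the ready set is {E, G, I}; E is listed earlier → E.
Now G and I have their prerequisites met. G is listed earlier, so G next.
I is the only step now ready → I.
H is the only step now ready → H.
Next only D has its prerequisites met → D.

A → B → C → F → E → G → I → H → D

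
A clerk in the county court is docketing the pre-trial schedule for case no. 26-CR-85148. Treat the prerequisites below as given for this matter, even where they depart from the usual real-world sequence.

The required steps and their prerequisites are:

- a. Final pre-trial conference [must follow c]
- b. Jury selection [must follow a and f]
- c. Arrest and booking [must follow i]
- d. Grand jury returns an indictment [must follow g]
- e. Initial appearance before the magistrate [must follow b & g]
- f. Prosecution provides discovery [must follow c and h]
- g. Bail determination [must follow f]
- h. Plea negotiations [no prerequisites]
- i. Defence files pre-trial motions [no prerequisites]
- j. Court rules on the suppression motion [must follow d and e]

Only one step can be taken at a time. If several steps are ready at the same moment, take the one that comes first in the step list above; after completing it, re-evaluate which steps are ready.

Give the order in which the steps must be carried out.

h and i have no prerequisites; h is listed earlier, so h is first.
i is the only step now ready → i.
Next only c has its prerequisites met → c.
Ready: a and f. a is listed earlier → a.
f needed c and h, now all done → f.
Ready: b and g. b is listed earlier → b.
Next only g has its prerequisites met → g.
Ready: d and e. d is listed earlier → d.
Next only e has its prerequisites met → e.
That leaves j as the only ready step → j.

h → i → c → a → f → b → g → d → e → j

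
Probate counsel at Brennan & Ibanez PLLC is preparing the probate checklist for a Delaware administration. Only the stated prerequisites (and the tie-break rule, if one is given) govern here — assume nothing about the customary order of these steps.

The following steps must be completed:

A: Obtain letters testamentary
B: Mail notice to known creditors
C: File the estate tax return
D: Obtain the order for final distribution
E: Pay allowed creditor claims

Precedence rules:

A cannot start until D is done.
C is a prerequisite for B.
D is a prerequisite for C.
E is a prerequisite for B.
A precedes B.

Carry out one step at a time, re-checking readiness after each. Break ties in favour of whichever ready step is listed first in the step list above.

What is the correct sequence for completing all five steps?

D, A, C, E, B

Nothing is required for D and E. D is listed earlier → D first.
A, C and E are all available; A is listed earlier → A.
Ready: C and E. C is listed earlier → C.
E is the only step now ready → E.
B needed A, C and E, now all done → B.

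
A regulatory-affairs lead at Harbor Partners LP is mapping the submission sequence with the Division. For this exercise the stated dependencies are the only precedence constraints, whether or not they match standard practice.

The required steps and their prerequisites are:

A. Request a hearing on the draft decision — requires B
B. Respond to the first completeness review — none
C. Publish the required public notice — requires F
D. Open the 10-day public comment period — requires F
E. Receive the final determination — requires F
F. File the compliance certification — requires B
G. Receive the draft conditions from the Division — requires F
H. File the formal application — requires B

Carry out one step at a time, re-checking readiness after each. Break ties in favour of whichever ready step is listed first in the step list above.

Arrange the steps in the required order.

Only B has no prerequisites, so it is first.
A, F and H are all available; A is listed earlier → A.
Ready: F and H. F is listed earlier → F.
Ready: C, D, E, G and H. C is listed earlier → C.
Now D, E, G and H have their prerequisites met. D is listed earlier, so D next.
E, G and H are all available; E is listed earlier → E.
Ready: G and H. G is listed earlier → G.
That leaves H as the only ready step → H.

B → A → F → C → D → E → G → H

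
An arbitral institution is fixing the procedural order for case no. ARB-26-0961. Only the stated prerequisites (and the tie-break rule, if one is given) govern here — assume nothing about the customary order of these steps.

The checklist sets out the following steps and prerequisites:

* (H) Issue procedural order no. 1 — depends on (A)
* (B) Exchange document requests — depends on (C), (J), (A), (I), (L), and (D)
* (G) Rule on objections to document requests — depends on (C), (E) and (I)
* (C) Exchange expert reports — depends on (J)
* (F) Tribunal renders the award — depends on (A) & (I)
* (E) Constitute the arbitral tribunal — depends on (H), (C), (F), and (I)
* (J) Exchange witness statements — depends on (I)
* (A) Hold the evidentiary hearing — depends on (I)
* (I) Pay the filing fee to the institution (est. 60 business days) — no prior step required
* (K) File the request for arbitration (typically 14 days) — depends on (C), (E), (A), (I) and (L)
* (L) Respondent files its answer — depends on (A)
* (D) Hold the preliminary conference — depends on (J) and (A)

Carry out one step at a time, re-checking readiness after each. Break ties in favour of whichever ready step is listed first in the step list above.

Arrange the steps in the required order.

(I) → (J) → (C) → (A) → (H) → (F) → (E) → (G) → (L) → (K) → (D) → (B)

Only (I) has no prerequisites, so it is first.
Now (J) and (A) have their prerequisites met. (J) is listed earlier, so (J) next.
(C) now also ready, so the ready set is {(C), (A)}; (C) is listed earlier → (C).
(A) needed (I), now all done → (A).
Now (H), (F), (L) and (D) have their prerequisites met. (H) is listed earlier, so (H) next.
Ready: (F), (L) and (D). (F) is listed earlier → (F).
(E) now also ready, so the ready set is {(E), (L), (D)}; (E) is listed earlier → (E).
Ready: (G), (L) and (D). (G) is listed earlier → (G).
(L) and (D) are both available; (L) is listed earlier → (L).
(K) now also ready, so the ready set is {(K), (D)}; (K) is listed earlier → (K).
(D) is the only step now ready → (D).
(B) is the only step now ready → (B).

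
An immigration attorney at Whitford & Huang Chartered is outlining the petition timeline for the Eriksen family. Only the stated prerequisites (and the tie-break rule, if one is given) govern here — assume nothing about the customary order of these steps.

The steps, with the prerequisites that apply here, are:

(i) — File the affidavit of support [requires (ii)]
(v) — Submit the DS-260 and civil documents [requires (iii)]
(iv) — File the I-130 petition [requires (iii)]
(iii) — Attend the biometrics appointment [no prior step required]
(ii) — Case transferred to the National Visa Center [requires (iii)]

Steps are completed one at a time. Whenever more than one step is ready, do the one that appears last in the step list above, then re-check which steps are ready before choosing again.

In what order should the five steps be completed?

(iii) (ii) (iv) (v) (i)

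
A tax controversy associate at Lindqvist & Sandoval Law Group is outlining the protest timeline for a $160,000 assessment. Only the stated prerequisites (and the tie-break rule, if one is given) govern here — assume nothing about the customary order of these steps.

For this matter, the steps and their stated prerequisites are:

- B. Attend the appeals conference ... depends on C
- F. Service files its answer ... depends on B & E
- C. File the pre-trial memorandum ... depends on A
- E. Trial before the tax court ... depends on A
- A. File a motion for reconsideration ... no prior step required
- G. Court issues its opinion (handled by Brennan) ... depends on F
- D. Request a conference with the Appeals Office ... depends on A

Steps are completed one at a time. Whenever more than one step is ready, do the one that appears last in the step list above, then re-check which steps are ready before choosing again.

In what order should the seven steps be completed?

A D E C B F G

A is the only step with nothing outstanding, so it goes first.
Now D, E and C have their prerequisites met. D is listed later, so D next.
Ready: E and C. E is listed later → E.
Next only C has its prerequisites met → C.
That leaves B as the only ready step → B.
Next only F has its prerequisites met → F.
G is the only step now ready → G.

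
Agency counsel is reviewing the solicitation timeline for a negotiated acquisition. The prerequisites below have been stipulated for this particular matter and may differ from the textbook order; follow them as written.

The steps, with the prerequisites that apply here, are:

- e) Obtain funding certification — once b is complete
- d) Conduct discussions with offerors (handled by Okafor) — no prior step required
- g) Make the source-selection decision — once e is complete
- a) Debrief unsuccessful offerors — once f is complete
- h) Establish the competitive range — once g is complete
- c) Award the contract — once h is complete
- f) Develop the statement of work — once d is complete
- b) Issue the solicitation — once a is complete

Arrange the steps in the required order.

d has no prerequisites → d first.
f is the only step now ready → f.
a needed f, now all done → a.
Next only b has its prerequisites met → b.
e needed b, now all done → e.
g is the only step now ready → g.
h is the only step now ready → h.
Next only c has its prerequisites met → c.

d f a b e g h c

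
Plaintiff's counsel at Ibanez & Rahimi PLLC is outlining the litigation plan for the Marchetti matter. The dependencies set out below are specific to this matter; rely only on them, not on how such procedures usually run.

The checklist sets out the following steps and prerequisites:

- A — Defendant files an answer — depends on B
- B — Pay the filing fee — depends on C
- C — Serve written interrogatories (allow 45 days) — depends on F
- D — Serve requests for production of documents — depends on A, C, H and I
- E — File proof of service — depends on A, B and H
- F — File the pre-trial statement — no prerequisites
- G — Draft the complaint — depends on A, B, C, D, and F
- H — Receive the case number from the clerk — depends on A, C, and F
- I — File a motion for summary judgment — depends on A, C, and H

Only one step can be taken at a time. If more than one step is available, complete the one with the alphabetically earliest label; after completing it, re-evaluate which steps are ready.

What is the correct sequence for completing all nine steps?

F, C, B, A, H, E, I, D, G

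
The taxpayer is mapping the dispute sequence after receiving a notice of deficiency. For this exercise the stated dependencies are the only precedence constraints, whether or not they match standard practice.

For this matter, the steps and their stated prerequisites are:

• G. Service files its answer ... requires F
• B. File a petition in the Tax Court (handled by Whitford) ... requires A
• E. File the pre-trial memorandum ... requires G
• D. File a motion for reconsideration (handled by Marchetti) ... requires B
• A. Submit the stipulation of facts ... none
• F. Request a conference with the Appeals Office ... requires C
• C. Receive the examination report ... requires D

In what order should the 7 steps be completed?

A, B, D, C, F, G, E

A has no prerequisites → A first.
Next only B has its prerequisites met → B.
That leaves D as the only ready step → D.
C needed D, now all done → C.
F is the only step now ready → F.
G needed F, now all done → G.
Next only E has its prerequisites met → E.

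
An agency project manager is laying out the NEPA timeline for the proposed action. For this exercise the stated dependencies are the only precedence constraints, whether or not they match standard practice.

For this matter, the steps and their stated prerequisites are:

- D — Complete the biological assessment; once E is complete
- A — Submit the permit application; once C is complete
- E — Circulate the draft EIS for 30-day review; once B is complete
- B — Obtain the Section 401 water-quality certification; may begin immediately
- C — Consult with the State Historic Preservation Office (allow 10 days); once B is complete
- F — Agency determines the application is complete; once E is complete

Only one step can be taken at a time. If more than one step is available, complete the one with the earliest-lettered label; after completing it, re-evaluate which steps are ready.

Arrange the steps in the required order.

B has no prerequisites → B first.
C and E are both available; C has the earlier label → C.
Ready: A and E. A has the earlier label → A.
E is the only step now ready → E.
Now D and F have their prerequisites met. D has the earlier label, so D next.
That leaves F as the only ready step → F.

B, C, A, E, D, F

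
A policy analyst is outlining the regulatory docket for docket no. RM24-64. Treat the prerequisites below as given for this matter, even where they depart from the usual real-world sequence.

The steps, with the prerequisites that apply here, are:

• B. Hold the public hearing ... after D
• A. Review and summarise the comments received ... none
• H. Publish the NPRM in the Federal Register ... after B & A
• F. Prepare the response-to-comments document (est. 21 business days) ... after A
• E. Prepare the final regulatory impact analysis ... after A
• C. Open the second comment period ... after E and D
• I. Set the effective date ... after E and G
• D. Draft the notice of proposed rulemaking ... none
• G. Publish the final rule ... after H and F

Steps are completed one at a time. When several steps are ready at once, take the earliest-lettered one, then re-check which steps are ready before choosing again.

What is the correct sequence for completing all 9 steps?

A, D, B, E, C, F, H, G, I

A and D have no prerequisites; A has the earlier label, so A is first.
Ready: D, E and F. D has the earlier label → D.
Now B, E and F have their prerequisites met. B has the earlier label, so B next.
H now also ready, so the ready set is {E, F, H}; E has the earlier label → E.
C now also ready, so the ready set is {C, F, H}; C has the earlier label → C.
F and H are both available; F has the earlier label → F.
H needed A and B, now all done → H.
G needed F and H, now all done → G.
Next only I has its prerequisites met → I.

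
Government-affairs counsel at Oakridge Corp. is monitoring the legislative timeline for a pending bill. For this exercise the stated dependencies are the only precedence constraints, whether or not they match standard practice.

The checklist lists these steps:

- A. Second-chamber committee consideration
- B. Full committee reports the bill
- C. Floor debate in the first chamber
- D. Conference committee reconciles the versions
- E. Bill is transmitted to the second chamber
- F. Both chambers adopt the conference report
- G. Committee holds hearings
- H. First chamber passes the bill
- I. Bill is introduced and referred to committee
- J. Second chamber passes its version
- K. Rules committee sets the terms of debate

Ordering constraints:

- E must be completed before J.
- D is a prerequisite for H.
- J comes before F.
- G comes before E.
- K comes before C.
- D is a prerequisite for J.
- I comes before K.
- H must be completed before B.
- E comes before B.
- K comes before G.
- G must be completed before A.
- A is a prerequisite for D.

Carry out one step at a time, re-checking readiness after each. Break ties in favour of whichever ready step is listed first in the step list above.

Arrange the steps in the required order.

I → K → C → G → A → D → E → H → B → J → F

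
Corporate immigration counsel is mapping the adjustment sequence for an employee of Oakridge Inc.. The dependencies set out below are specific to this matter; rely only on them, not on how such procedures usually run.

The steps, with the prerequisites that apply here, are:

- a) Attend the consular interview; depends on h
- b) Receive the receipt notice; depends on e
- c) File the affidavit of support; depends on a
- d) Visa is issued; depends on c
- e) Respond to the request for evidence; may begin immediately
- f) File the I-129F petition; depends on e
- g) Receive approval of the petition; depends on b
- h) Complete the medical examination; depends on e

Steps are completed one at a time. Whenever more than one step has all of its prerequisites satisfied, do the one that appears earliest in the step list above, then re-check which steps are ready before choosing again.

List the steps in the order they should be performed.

e has no prerequisites → e first.
Now b, f and h have their prerequisites met. b is listed earlier, so b next.
g now also ready, so the ready set is {f, g, h}; f is listed earlier → f.
Now g and h have their prerequisites met. g is listed earlier, so g next.
Next only h has its prerequisites met → h.
a needed h, now all done → a.
That leaves c as the only ready step → c.
That leaves d as the only ready step → d.

e b f g h a c d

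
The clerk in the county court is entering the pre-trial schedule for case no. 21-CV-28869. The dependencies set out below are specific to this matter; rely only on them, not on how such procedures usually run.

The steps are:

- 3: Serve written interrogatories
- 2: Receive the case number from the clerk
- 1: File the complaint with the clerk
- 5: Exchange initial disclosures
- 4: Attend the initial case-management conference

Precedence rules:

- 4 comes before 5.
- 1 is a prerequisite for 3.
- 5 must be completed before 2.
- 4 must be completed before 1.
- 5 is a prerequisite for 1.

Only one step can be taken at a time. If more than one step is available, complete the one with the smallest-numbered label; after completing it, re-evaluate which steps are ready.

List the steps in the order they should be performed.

4 has no prerequisites → 4 first.
That leaves 5 as the only ready step → 5.
Ready: 1 and 2. 1 has the earlier label → 1.
Now 2 and 3 have their prerequisites met. 2 has the earlier label, so 2 next.
3 needed 1, now all done → 3.

4 → 5 → 1 → 2 → 3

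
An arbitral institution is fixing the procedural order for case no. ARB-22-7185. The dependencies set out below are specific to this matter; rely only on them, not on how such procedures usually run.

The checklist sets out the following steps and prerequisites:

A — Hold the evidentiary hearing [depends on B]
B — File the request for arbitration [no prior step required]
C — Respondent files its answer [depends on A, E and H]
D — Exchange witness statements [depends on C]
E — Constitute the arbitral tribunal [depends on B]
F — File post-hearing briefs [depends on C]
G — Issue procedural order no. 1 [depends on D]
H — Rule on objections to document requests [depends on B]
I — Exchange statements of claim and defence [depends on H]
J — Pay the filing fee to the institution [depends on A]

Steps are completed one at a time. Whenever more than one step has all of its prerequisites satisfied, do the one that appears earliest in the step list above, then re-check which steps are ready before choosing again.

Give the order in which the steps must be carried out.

B → A → E → H → C → D → F → G → I → J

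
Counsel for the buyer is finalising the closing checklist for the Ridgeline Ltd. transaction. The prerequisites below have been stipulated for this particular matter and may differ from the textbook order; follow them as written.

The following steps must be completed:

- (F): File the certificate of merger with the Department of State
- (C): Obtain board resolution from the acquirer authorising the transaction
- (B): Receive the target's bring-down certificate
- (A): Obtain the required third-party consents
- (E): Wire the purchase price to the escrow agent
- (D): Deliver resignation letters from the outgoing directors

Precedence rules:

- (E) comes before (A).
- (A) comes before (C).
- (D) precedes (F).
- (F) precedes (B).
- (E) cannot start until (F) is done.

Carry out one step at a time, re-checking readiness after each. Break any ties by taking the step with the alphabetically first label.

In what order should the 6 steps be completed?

(D), (F), (B), (E), (A), (C)

(D) is the only step with nothing outstanding, so it goes first.
Next only (F) has its prerequisites met → (F).
Now (B) and (E) have their prerequisites met. (B) has the earlier label, so (B) next.
That leaves (E) as the only ready step → (E).
That leaves (A) as the only ready step → (A).
(C) needed (A), now all done → (C).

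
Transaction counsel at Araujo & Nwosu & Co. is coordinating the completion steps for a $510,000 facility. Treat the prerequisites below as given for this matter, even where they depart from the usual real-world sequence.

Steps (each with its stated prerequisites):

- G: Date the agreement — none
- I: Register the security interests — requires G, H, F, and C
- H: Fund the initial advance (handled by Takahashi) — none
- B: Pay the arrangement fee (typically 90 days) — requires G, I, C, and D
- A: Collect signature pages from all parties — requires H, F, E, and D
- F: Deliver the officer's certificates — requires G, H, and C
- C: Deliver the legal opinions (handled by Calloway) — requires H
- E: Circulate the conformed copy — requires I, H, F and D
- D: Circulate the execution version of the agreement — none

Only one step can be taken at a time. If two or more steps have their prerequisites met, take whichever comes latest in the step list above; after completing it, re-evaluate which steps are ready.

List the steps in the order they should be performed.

D H C G F I E A B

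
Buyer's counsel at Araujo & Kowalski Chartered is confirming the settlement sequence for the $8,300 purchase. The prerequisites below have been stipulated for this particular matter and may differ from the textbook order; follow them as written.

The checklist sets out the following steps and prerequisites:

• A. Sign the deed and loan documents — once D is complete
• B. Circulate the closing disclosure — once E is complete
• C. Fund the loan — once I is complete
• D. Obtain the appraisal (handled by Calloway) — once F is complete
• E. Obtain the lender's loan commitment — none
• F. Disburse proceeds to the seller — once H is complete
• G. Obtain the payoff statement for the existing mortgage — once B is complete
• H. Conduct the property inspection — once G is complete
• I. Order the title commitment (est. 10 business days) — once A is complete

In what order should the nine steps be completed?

E, B, G, H, F, D, A, I, C

E has no prerequisites → E first.
B is the only step now ready → B.
That leaves G as the only ready step → G.
That leaves H as the only ready step → H.
F needed H, now all done → F.
Next only D has its prerequisites met → D.
That leaves A as the only ready step → A.
That leaves I as the only ready step → I.
C is the only step now ready → C.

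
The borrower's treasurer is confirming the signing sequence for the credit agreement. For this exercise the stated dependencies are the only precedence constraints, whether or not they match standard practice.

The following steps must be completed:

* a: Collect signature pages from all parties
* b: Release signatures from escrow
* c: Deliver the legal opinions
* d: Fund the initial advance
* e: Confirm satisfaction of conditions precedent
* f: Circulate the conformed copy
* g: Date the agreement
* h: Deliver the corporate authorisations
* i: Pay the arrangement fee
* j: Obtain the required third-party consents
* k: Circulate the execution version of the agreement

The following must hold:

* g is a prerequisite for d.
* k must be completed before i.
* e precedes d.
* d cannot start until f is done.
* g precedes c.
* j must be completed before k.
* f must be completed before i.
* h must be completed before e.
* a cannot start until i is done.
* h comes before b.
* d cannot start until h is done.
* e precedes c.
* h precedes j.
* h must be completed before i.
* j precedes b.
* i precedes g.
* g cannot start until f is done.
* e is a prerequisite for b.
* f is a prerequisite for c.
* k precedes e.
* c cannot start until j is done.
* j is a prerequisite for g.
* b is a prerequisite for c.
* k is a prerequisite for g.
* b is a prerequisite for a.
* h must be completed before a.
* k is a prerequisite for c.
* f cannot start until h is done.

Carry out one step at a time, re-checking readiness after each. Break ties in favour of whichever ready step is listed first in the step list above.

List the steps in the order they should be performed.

h f j k e b i a g c d

Only h has no prerequisites, so it is first.
Ready: f and j. f is listed earlier → f.
Next only j has its prerequisites met → j.
k is the only step now ready → k.
Now e and i have their prerequisites met. e is listed earlier, so e next.
b now also ready, so the ready set is {b, i}; b is listed earlier → b.
Next only i has its prerequisites met → i.
Now a and g have their prerequisites met. a is listed earlier, so a next.
g needed f, i, j and k, now all done → g.
c and d are both available; c is listed earlier → c.
Next only d has its prerequisites met → d.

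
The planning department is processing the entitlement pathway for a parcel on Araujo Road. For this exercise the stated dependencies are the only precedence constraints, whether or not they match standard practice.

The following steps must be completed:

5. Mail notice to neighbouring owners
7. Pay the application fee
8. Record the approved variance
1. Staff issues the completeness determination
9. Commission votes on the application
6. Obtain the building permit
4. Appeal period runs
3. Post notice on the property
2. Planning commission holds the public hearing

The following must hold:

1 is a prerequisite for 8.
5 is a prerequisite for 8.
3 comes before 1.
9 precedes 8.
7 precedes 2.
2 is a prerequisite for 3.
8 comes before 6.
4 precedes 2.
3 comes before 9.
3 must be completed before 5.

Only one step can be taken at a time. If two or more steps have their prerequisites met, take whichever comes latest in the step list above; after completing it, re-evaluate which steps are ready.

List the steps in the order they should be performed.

4 7 2 3 9 1 5 8 6

4 and 7 have no prerequisites; 4 is listed later, so 4 is first.
7 is the only step now ready → 7.
2 is the only step now ready → 2.
That leaves 3 as the only ready step → 3.
9, 1 and 5 are all available; 9 is listed later → 9.
Ready: 1 and 5. 1 is listed later → 1.
5 is the only step now ready → 5.
Next only 8 has its prerequisites met → 8.
6 needed 8, now all done → 6.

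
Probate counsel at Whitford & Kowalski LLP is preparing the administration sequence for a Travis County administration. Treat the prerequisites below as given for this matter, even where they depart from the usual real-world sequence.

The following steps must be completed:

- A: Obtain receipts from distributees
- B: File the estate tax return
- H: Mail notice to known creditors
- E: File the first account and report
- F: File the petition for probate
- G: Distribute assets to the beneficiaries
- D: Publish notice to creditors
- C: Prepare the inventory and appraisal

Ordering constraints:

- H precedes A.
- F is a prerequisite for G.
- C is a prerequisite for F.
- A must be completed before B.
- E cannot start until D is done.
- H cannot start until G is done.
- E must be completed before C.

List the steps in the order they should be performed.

D has no prerequisites → D first.
E needed D, now all done → E.
C needed E, now all done → C.
F is the only step now ready → F.
That leaves G as the only ready step → G.
Next only H has its prerequisites met → H.
Next only A has its prerequisites met → A.
That leaves B as the only ready step → B.

D E C F G H A B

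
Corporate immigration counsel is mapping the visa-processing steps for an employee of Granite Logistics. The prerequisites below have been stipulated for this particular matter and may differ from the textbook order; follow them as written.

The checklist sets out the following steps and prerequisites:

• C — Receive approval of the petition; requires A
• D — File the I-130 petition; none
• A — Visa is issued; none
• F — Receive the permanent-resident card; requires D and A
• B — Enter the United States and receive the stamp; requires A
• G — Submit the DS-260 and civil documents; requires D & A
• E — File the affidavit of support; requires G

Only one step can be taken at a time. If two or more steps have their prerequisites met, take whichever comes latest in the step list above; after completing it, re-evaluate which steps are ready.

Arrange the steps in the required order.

A and D have no prerequisites; A is listed later, so A is first.
Now B, D and C have their prerequisites met. B is listed later, so B next.
D and C are both available; D is listed later → D.
Now G, F and C have their prerequisites met. G is listed later, so G next.
E, F and C are all available; E is listed later → E.
Now F and C have their prerequisites met. F is listed later, so F next.
C needed A, now all done → C.

A → B → D → G → E → F → C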